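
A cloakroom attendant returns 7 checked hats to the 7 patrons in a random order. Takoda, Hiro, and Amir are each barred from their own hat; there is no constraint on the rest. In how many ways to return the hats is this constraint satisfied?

3216

Inclusion-exclusion on the 3 forbidden self-matches:
Σ_{j=0}^{3} (-1)^j C(3,j)(7-j)!
= C(3,0)·7! - C(3,1)·6! + C(3,2)·5! - C(3,3)·4!
= 5040 - 2160 + 360 - 24
= 3216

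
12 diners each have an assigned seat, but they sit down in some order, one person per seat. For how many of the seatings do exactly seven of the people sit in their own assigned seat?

34848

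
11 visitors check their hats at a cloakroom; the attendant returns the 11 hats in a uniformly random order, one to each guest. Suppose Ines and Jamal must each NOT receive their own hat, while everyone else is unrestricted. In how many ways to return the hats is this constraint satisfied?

33022080

Let A_j be the event that the j-th constrained one is fixed. By inclusion-exclusion over the 2 events:
Σ_{j=0}^{2} (-1)^j C(2,j)(11-j)!
= C(2,0)·11! - C(2,1)·10! + C(2,2)·9!
= 39916800 - 7257600 + 362880
= 33022080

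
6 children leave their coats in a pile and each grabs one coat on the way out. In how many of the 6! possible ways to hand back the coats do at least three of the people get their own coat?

56

# with exactly i fixed is C(6,i)·!(6-i); sum over i=3..6:
  i=3: C(6,3)·!3 = 20·2 = 40
  i=4: C(6,4)·!2 = 15·1 = 15
  i=5: C(6,5)·!1 = 6·0 = 0
  i=6: C(6,6)·!0 = 1·1 = 1
Total = 56.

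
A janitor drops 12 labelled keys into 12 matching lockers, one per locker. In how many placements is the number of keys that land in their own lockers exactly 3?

Pick the 3 fixed positions: C(12,3) = 220 ways.
The remaining 9 must be deranged: !9 = 133496.
Total: 220 × 133496 = 29369120.

29369120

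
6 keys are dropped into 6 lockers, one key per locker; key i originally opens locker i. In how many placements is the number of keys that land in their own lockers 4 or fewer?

719

Sum C(6,i)·!(6-i) for i = 0..4:
  i=0: C(6,0)·!6 = 1·265 = 265
  i=1: C(6,1)·!5 = 6·44 = 264
  i=2: C(6,2)·!4 = 15·9 = 135
  i=3: C(6,3)·!3 = 20·2 = 40
  i=4: C(6,4)·!2 = 15·1 = 15
Total = 719.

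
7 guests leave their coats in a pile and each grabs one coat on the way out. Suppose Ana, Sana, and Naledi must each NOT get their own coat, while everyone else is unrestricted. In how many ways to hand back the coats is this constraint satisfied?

3216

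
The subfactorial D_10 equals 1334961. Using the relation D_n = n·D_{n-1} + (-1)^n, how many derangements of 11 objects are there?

14684570

D_11 = 11·1334961 - 1 = 14684570.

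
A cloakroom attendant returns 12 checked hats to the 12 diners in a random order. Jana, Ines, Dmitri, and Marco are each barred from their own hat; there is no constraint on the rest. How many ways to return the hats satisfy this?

339696000

Inclusion-exclusion on the 4 forbidden self-matches:
Σ_{j=0}^{4} (-1)^j C(4,j)(12-j)!
= C(4,0)·12! - C(4,1)·11! + C(4,2)·10! - C(4,3)·9! + C(4,4)·8!
= 479001600 - 159667200 + 21772800 - 1451520 + 40320
= 339696000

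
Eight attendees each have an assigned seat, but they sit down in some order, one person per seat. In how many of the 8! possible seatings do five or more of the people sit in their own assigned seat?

141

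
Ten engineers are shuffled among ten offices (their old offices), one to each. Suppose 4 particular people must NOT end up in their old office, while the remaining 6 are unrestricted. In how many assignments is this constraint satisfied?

Inclusion-exclusion on the 4 forbidden self-matches:
Σ_{j=0}^{4} (-1)^j C(4,j)(10-j)!
= C(4,0)·10! - C(4,1)·9! + C(4,2)·8! - C(4,3)·7! + C(4,4)·6!
= 3628800 - 1451520 + 241920 - 20160 + 720
= 2399760

2399760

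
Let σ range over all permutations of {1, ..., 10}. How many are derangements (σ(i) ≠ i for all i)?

1334961

The number of derangements of 10 is !10 = Σ_{k=0}^{10} (-1)^k·10!/k!
= 10! - 10!/1! + 10!/2! - 10!/3! + 10!/4! - 10!/5! + 10!/6! - 10!/7! + 10!/8! - 10!/9! + 10!/10!
= 3628800 - 3628800 + 1814400 - 604800 + 151200 - 30240 + 5040 - 720 + 90 - 10 + 1
= 1334961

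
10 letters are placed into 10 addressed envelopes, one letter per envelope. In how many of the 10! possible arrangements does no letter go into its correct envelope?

1334961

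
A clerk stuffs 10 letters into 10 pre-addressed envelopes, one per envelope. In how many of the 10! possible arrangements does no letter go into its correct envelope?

By inclusion-exclusion, !10 = Σ (-1)^k · 10!/k! for k=0..10
= 10! - 10!/1! + 10!/2! - 10!/3! + 10!/4! - 10!/5! + 10!/6! - 10!/7! + 10!/8! - 10!/9! + 10!/10!
= 3628800 - 3628800 + 1814400 - 604800 + 151200 - 30240 + 5040 - 720 + 90 - 10 + 1
= 1334961

1334961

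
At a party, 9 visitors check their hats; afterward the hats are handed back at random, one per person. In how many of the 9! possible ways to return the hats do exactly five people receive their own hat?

1134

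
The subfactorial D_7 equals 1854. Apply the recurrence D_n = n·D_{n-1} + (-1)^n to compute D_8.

D_8 = 8·1854 + 1 = 14833.

14833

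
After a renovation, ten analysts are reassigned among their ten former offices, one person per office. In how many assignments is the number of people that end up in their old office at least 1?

2293839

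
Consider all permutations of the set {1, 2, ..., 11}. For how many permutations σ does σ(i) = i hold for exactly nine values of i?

55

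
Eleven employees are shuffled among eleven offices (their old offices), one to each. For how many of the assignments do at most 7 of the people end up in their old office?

# with exactly i fixed is C(11,i)·!(11-i); sum over i=0..7:
  i=0: C(11,0)·!11 = 1·14684570 = 14684570
  i=1: C(11,1)·!10 = 11·1334961 = 14684571
  i=2: C(11,2)·!9 = 55·133496 = 7342280
  i=3: C(11,3)·!8 = 165·14833 = 2447445
  i=4: C(11,4)·!7 = 330·1854 = 611820
  i=5: C(11,5)·!6 = 462·265 = 122430
  i=6: C(11,6)·!5 = 462·44 = 20328
  i=7: C(11,7)·!4 = 330·9 = 2970
Total = 39916414.

39916414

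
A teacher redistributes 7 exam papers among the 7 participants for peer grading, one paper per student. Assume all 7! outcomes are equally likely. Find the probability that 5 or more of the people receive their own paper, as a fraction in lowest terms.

11/2520

Favorable outcomes: Σ_{i≥5} C(7,i)·!(7-i) = 21·1 + 7·0 + 1·1 = 22.
Total outcomes: 7! = 5040.
Probability = 22/5040 = 11/2520.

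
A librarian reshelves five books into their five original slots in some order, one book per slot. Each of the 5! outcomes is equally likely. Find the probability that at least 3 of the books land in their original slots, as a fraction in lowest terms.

Favorable outcomes: Σ_{i≥3} C(5,i)·!(5-i) = 10·1 + 5·0 + 1·1 = 11.
Total outcomes: 5! = 120.
Probability = 11/120 = 11/120.

11/120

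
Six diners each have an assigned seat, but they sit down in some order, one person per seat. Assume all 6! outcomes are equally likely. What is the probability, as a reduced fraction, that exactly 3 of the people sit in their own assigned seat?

1/18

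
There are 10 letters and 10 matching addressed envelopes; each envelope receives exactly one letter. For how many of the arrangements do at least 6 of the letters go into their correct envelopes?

2176

# with exactly i fixed is C(10,i)·!(10-i); sum over i=6..10:
  i=6: C(10,6)·!4 = 210·9 = 1890
  i=7: C(10,7)·!3 = 120·2 = 240
  i=8: C(10,8)·!2 = 45·1 = 45
  i=9: C(10,9)·!1 = 10·0 = 0
  i=10: C(10,10)·!0 = 1·1 = 1
Total = 2176.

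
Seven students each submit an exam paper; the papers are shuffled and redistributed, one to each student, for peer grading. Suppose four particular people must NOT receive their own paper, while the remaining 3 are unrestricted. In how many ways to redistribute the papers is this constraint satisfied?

2790

Inclusion-exclusion on the 4 forbidden self-matches:
Σ_{j=0}^{4} (-1)^j C(4,j)(7-j)!
= C(4,0)·7! - C(4,1)·6! + C(4,2)·5! - C(4,3)·4! + C(4,4)·3!
= 5040 - 2880 + 720 - 96 + 6
= 2790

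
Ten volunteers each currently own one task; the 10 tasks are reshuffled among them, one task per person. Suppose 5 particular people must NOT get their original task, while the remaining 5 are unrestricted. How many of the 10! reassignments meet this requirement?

Inclusion-exclusion on the 5 forbidden self-matches:
Σ_{j=0}^{5} (-1)^j C(5,j)(10-j)!
= C(5,0)·10! - C(5,1)·9! + C(5,2)·8! - C(5,3)·7! + C(5,4)·6! - C(5,5)·5!
= 3628800 - 1814400 + 403200 - 50400 + 3600 - 120
= 2170680

2170680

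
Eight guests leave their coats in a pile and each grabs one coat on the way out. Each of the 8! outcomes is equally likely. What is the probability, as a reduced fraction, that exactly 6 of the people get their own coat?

Favorable outcomes: C(8,6)·!2 = 28·1 = 28.
Total outcomes: 8! = 40320.
Probability = 28/40320 = 1/1440.

1/1440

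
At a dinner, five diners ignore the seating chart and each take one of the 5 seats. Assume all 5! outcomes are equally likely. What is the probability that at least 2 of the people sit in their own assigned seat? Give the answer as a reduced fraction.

31/120

Favorable outcomes: Σ_{i≥2} C(5,i)·!(5-i) = 10·2 + 10·1 + 5·0 + 1·1 = 31.
Total outcomes: 5! = 120.
Probability = 31/120 = 31/120.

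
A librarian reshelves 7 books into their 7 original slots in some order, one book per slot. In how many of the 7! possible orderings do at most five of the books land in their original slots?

5039

Sum C(7,i)·!(7-i) for i = 0..5:
  i=0: C(7,0)·!7 = 1·1854 = 1854
  i=1: C(7,1)·!6 = 7·265 = 1855
  i=2: C(7,2)·!5 = 21·44 = 924
  i=3: C(7,3)·!4 = 35·9 = 315
  i=4: C(7,4)·!3 = 35·2 = 70
  i=5: C(7,5)·!2 = 21·1 = 21
Total = 5039.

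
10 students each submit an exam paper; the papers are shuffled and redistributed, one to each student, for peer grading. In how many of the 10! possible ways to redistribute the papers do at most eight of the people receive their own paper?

# with exactly i fixed is C(10,i)·!(10-i); sum over i=0..8:
  i=0: C(10,0)·!10 = 1·1334961 = 1334961
  i=1: C(10,1)·!9 = 10·133496 = 1334960
  i=2: C(10,2)·!8 = 45·14833 = 667485
  i=3: C(10,3)·!7 = 120·1854 = 222480
  i=4: C(10,4)·!6 = 210·265 = 55650
  i=5: C(10,5)·!5 = 252·44 = 11088
  i=6: C(10,6)·!4 = 210·9 = 1890
  i=7: C(10,7)·!3 = 120·2 = 240
  i=8: C(10,8)·!2 = 45·1 = 45
Total = 3628799.

3628799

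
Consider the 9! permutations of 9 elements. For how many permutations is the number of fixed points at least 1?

Sum C(9,i)·!(9-i) for i = 1..9:
  i=1: C(9,1)·!8 = 9·14833 = 133497
  i=2: C(9,2)·!7 = 36·1854 = 66744
  i=3: C(9,3)·!6 = 84·265 = 22260
  i=4: C(9,4)·!5 = 126·44 = 5544
  i=5: C(9,5)·!4 = 126·9 = 1134
  i=6: C(9,6)·!3 = 84·2 = 168
  i=7: C(9,7)·!2 = 36·1 = 36
  i=8: C(9,8)·!1 = 9·0 = 0
  i=9: C(9,9)·!0 = 1·1 = 1
Total = 229384.

229384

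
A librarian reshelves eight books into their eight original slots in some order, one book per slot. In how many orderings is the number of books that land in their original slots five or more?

141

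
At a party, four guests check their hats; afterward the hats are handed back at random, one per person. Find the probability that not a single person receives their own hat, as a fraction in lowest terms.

3/8

Favorable outcomes: !4 = 9.
Total outcomes: 4! = 24.
Probability = 9/24 = 3/8.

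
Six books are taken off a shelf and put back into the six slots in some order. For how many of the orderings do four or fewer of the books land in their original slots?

719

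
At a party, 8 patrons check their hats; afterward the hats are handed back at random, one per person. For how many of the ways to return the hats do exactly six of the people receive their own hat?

28

Pick the 6 fixed positions: C(8,6) = 28 ways.
The remaining 2 must be deranged: !2 = 1.
Total: 28 × 1 = 28.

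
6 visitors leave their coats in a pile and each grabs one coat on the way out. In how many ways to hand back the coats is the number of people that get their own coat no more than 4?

719

# with exactly i fixed is C(6,i)·!(6-i); sum over i=0..4:
  i=0: C(6,0)·!6 = 1·265 = 265
  i=1: C(6,1)·!5 = 6·44 = 264
  i=2: C(6,2)·!4 = 15·9 = 135
  i=3: C(6,3)·!3 = 20·2 = 40
  i=4: C(6,4)·!2 = 15·1 = 15
Total = 719.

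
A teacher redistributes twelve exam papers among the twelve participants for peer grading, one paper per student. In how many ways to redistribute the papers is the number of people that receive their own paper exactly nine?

440

Pick the 9 fixed positions: C(12,9) = 220 ways.
The remaining 3 must be deranged: !3 = 2.
Total: 220 × 2 = 440.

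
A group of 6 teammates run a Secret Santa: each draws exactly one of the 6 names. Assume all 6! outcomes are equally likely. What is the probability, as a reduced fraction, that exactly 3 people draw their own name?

1/18

Favorable outcomes: C(6,3)·!3 = 20·2 = 40.
Total outcomes: 6! = 720.
Probability = 40/720 = 1/18.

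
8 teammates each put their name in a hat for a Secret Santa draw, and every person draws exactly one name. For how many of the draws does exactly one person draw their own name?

Pick the single fixed position: C(8,1) = 8 ways.
The other 7 form a derangement: !7 = 1854.
Total: 8 × 1854 = 14832.

14832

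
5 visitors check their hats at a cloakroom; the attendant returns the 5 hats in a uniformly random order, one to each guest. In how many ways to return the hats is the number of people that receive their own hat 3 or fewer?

119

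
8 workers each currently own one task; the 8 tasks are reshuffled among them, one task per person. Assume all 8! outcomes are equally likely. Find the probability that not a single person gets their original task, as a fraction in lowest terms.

Favorable outcomes: !8 = 14833.
Total outcomes: 8! = 40320.
Probability = 14833/40320 = 2119/5760.

2119/5760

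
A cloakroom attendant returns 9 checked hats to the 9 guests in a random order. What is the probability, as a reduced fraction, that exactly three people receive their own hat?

53/864

Favorable outcomes: C(9,3)·!6 = 84·265 = 22260.
Total outcomes: 9! = 362880.
Probability = 22260/362880 = 53/864.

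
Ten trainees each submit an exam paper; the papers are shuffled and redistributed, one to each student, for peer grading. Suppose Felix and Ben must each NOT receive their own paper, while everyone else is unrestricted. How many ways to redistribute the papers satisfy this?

2943360

Inclusion-exclusion on the 2 forbidden self-matches:
Σ_{j=0}^{2} (-1)^j C(2,j)(10-j)!
= C(2,0)·10! - C(2,1)·9! + C(2,2)·8!
= 3628800 - 725760 + 40320
= 2943360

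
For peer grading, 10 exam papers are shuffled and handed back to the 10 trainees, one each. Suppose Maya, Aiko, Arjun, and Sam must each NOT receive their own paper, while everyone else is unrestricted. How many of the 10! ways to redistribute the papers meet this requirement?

2399760

Let A_j be the event that the j-th constrained one is fixed. By inclusion-exclusion over the 4 events:
Σ_{j=0}^{4} (-1)^j C(4,j)(10-j)!
= C(4,0)·10! - C(4,1)·9! + C(4,2)·8! - C(4,3)·7! + C(4,4)·6!
= 3628800 - 1451520 + 241920 - 20160 + 720
= 2399760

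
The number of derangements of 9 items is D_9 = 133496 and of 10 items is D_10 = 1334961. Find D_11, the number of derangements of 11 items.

D_11 = (11-1)·(D_10 + D_9) = 10·(1334961 + 133496) = 10·1468457 = 14684570.

14684570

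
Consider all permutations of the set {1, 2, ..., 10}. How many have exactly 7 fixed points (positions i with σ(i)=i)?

240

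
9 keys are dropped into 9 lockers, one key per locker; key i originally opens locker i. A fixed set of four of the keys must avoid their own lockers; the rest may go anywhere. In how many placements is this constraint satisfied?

229080

Inclusion-exclusion on the 4 forbidden self-matches:
Σ_{j=0}^{4} (-1)^j C(4,j)(9-j)!
= C(4,0)·9! - C(4,1)·8! + C(4,2)·7! - C(4,3)·6! + C(4,4)·5!
= 362880 - 161280 + 30240 - 2880 + 120
= 229080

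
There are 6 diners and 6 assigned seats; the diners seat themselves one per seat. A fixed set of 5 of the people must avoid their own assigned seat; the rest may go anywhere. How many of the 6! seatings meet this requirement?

Let A_j be the event that the j-th constrained one is fixed. By inclusion-exclusion over the 5 events:
Σ_{j=0}^{5} (-1)^j C(5,j)(6-j)!
= C(5,0)·6! - C(5,1)·5! + C(5,2)·4! - C(5,3)·3! + C(5,4)·2! - C(5,5)·1!
= 720 - 600 + 240 - 60 + 10 - 1
= 309

309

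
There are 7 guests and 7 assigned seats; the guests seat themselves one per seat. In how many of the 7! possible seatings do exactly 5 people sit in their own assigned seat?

21

Choose which 5 of the 7 are fixed: C(7,5) = 21.
The remaining 2 must be deranged: !2 = 1.
Total: 21 × 1 = 21.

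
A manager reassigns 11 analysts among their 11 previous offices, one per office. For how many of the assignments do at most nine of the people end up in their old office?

# with exactly i fixed is C(11,i)·!(11-i); sum over i=0..9:
  i=0: C(11,0)·!11 = 1·14684570 = 14684570
  i=1: C(11,1)·!10 = 11·1334961 = 14684571
  i=2: C(11,2)·!9 = 55·133496 = 7342280
  i=3: C(11,3)·!8 = 165·14833 = 2447445
  i=4: C(11,4)·!7 = 330·1854 = 611820
  i=5: C(11,5)·!6 = 462·265 = 122430
  i=6: C(11,6)·!5 = 462·44 = 20328
  i=7: C(11,7)·!4 = 330·9 = 2970
  i=8: C(11,8)·!3 = 165·2 = 330
  i=9: C(11,9)·!2 = 55·1 = 55
Total = 39916799.

39916799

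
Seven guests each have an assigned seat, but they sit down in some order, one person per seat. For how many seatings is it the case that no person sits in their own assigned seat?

1854

Recurrence: !7 = 7·!6 + (-1)^7.
!7 = 7·265 - 1 = 1854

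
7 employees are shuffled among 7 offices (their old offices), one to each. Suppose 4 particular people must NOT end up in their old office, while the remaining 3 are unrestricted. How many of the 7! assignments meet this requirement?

2790

Let A_j be the event that the j-th constrained one is fixed. By inclusion-exclusion over the 4 events:
Σ_{j=0}^{4} (-1)^j C(4,j)(7-j)!
= C(4,0)·7! - C(4,1)·6! + C(4,2)·5! - C(4,3)·4! + C(4,4)·3!
= 5040 - 2880 + 720 - 96 + 6
= 2790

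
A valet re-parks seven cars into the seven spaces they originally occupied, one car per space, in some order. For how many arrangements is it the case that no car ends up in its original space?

Use !n = n·!(n-1) + (-1)^n.
!7 = 7·265 - 1 = 1854

1854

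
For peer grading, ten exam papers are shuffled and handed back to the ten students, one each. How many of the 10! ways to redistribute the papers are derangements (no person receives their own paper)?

1334961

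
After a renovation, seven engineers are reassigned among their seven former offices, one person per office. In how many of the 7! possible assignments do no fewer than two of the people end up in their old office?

1331

# with exactly i fixed is C(7,i)·!(7-i); sum over i=2..7:
  i=2: C(7,2)·!5 = 21·44 = 924
  i=3: C(7,3)·!4 = 35·9 = 315
  i=4: C(7,4)·!3 = 35·2 = 70
  i=5: C(7,5)·!2 = 21·1 = 21
  i=6: C(7,6)·!1 = 7·0 = 0
  i=7: C(7,7)·!0 = 1·1 = 1
Total = 1331.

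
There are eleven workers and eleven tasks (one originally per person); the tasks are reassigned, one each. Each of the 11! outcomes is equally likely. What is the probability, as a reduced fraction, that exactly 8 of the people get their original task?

1/120960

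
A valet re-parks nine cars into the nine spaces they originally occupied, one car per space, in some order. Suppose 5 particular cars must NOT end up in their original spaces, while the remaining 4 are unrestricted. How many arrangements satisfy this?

205056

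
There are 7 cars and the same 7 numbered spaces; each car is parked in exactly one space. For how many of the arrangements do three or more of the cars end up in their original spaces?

407

Sum C(7,i)·!(7-i) for i = 3..7:
  i=3: C(7,3)·!4 = 35·9 = 315
  i=4: C(7,4)·!3 = 35·2 = 70
  i=5: C(7,5)·!2 = 21·1 = 21
  i=6: C(7,6)·!1 = 7·0 = 0
  i=7: C(7,7)·!0 = 1·1 = 1
Total = 407.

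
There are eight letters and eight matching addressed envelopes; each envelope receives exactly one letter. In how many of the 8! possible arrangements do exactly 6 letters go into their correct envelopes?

Pick the 6 fixed positions: C(8,6) = 28 ways.
The remaining 2 must be deranged: !2 = 1.
Total: 28 × 1 = 28.

28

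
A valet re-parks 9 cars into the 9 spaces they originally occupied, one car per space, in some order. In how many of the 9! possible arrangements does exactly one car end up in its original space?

133497

Choose which one of the 9 is fixed: C(9,1) = 9.
The other 8 form a derangement: !8 = 14833.
Total: 9 × 14833 = 133497.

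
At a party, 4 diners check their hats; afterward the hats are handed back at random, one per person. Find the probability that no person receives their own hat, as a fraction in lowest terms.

Favorable outcomes: !4 = 9.
Total outcomes: 4! = 24.
Probability = 9/24 = 3/8.

3/8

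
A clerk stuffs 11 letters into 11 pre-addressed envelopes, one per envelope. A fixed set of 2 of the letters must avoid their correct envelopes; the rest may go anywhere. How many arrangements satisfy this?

33022080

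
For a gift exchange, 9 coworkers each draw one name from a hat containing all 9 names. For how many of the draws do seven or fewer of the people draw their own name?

362879

# with exactly i fixed is C(9,i)·!(9-i); sum over i=0..7:
  i=0: C(9,0)·!9 = 1·133496 = 133496
  i=1: C(9,1)·!8 = 9·14833 = 133497
  i=2: C(9,2)·!7 = 36·1854 = 66744
  i=3: C(9,3)·!6 = 84·265 = 22260
  i=4: C(9,4)·!5 = 126·44 = 5544
  i=5: C(9,5)·!4 = 126·9 = 1134
  i=6: C(9,6)·!3 = 84·2 = 168
  i=7: C(9,7)·!2 = 36·1 = 36
Total = 362879.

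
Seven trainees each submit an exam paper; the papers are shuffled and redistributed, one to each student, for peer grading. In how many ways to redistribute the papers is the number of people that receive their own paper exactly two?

Choose which 2 of the 7 are fixed: C(7,2) = 21.
The other 5 form a derangement: !5 = 44.
Total: 21 × 44 = 924.

924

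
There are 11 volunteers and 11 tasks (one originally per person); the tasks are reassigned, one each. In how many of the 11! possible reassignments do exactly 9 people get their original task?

55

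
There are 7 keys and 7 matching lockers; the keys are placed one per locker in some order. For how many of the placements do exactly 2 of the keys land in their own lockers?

924

Pick the 2 fixed positions: C(7,2) = 21 ways.
The other 5 form a derangement: !5 = 44.
Total: 21 × 44 = 924.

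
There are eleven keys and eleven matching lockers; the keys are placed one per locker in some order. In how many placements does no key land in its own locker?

By inclusion-exclusion, !11 = Σ (-1)^k · 11!/k! for k=0..11
= 11! - 11!/1! + 11!/2! - 11!/3! + 11!/4! - 11!/5! + 11!/6! - 11!/7! + 11!/8! - 11!/9! + 11!/10! - 11!/11!
= 39916800 - 39916800 + 19958400 - 6652800 + 1663200 - 332640 + 55440 - 7920 + 990 - 110 + 11 - 1
= 14684570

14684570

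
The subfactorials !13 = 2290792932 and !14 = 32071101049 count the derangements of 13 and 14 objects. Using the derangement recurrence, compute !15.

!15 = (15-1)·(!14 + !13) = 14·(32071101049 + 2290792932) = 14·34361893981 = 481066515734.

481066515734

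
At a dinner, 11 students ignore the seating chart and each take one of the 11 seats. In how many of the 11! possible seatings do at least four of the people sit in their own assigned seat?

Sum C(11,i)·!(11-i) for i = 4..11:
  i=4: C(11,4)·!7 = 330·1854 = 611820
  i=5: C(11,5)·!6 = 462·265 = 122430
  i=6: C(11,6)·!5 = 462·44 = 20328
  i=7: C(11,7)·!4 = 330·9 = 2970
  i=8: C(11,8)·!3 = 165·2 = 330
  i=9: C(11,9)·!2 = 55·1 = 55
  i=10: C(11,10)·!1 = 11·0 = 0
  i=11: C(11,11)·!0 = 1·1 = 1
Total = 757934.

757934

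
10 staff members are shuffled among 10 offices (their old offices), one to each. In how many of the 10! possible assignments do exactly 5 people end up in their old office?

11088

Pick the 5 fixed positions: C(10,5) = 252 ways.
The other 5 form a derangement: !5 = 44.
Total: 252 × 44 = 11088.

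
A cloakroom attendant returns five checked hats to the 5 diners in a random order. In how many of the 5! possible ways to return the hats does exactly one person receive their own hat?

Pick the single fixed position: C(5,1) = 5 ways.
The other 4 form a derangement: !4 = 9.
Total: 5 × 9 = 45.

45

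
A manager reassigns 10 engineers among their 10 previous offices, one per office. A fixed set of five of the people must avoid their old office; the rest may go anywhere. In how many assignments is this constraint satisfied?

2170680

Let A_j be the event that the j-th constrained one is fixed. By inclusion-exclusion over the 5 events:
Σ_{j=0}^{5} (-1)^j C(5,j)(10-j)!
= C(5,0)·10! - C(5,1)·9! + C(5,2)·8! - C(5,3)·7! + C(5,4)·6! - C(5,5)·5!
= 3628800 - 1814400 + 403200 - 50400 + 3600 - 120
= 2170680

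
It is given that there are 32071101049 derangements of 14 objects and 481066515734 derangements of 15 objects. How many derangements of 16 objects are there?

!16 = (16-1)·(!15 + !14) = 15·(481066515734 + 32071101049) = 15·513137616783 = 7697064251745.

7697064251745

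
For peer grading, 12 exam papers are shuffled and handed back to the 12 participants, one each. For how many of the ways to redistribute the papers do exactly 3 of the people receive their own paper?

Choose which 3 of the 12 are fixed: C(12,3) = 220.
The remaining 9 must be deranged: !9 = 133496.
Total: 220 × 133496 = 29369120.

29369120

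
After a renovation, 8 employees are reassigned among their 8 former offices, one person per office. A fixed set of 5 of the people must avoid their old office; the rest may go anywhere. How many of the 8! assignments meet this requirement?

Inclusion-exclusion on the 5 forbidden self-matches:
Σ_{j=0}^{5} (-1)^j C(5,j)(8-j)!
= C(5,0)·8! - C(5,1)·7! + C(5,2)·6! - C(5,3)·5! + C(5,4)·4! - C(5,5)·3!
= 40320 - 25200 + 7200 - 1200 + 120 - 6
= 21234

21234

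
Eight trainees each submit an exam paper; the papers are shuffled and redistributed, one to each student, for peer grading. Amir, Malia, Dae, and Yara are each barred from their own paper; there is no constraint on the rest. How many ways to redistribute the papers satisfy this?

Let A_j be the event that the j-th constrained one is fixed. By inclusion-exclusion over the 4 events:
Σ_{j=0}^{4} (-1)^j C(4,j)(8-j)!
= C(4,0)·8! - C(4,1)·7! + C(4,2)·6! - C(4,3)·5! + C(4,4)·4!
= 40320 - 20160 + 4320 - 480 + 24
= 24024

24024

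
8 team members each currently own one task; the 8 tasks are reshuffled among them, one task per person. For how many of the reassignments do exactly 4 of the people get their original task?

630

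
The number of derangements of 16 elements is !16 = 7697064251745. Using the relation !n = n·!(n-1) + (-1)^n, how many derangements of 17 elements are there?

130850092279664

!17 = 17·7697064251745 - 1 = 130850092279664.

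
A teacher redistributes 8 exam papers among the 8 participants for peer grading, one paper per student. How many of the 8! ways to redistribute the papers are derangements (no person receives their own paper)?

14833

Recurrence: !8 = 8·!7 + (-1)^8.
!8 = 8·1854 + 1 = 14833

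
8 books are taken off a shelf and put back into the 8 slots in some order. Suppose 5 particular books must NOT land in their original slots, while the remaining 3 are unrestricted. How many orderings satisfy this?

Let A_j be the event that the j-th constrained one is fixed. By inclusion-exclusion over the 5 events:
Σ_{j=0}^{5} (-1)^j C(5,j)(8-j)!
= C(5,0)·8! - C(5,1)·7! + C(5,2)·6! - C(5,3)·5! + C(5,4)·4! - C(5,5)·3!
= 40320 - 25200 + 7200 - 1200 + 120 - 6
= 21234

21234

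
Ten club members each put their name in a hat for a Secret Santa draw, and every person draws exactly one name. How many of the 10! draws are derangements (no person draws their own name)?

The number of derangements of 10 is !10 = Σ_{k=0}^{10} (-1)^k·10!/k!
= 10! - 10!/1! + 10!/2! - 10!/3! + 10!/4! - 10!/5! + 10!/6! - 10!/7! + 10!/8! - 10!/9! + 10!/10!
= 3628800 - 3628800 + 1814400 - 604800 + 151200 - 30240 + 5040 - 720 + 90 - 10 + 1
= 1334961

1334961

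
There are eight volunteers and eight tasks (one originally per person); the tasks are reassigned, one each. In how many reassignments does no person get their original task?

14833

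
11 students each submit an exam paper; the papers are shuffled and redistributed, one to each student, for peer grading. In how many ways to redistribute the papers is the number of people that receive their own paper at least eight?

# with exactly i fixed is C(11,i)·!(11-i); sum over i=8..11:
  i=8: C(11,8)·!3 = 165·2 = 330
  i=9: C(11,9)·!2 = 55·1 = 55
  i=10: C(11,10)·!1 = 11·0 = 0
  i=11: C(11,11)·!0 = 1·1 = 1
Total = 386.

386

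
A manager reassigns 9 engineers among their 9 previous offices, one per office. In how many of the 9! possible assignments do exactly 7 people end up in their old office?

Choose which 7 of the 9 are fixed: C(9,7) = 36.
The remaining 2 must be deranged: !2 = 1.
Total: 36 × 1 = 36.

36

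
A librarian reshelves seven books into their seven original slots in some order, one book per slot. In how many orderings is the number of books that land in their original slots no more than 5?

Sum C(7,i)·!(7-i) for i = 0..5:
  i=0: C(7,0)·!7 = 1·1854 = 1854
  i=1: C(7,1)·!6 = 7·265 = 1855
  i=2: C(7,2)·!5 = 21·44 = 924
  i=3: C(7,3)·!4 = 35·9 = 315
  i=4: C(7,4)·!3 = 35·2 = 70
  i=5: C(7,5)·!2 = 21·1 = 21
Total = 5039.

5039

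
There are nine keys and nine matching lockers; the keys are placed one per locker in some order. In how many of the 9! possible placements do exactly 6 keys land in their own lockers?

168

Pick the 6 fixed positions: C(9,6) = 84 ways.
The other 3 form a derangement: !3 = 2.
Total: 84 × 2 = 168.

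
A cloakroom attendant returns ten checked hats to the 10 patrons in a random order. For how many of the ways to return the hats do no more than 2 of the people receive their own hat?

Sum C(10,i)·!(10-i) for i = 0..2:
  i=0: C(10,0)·!10 = 1·1334961 = 1334961
  i=1: C(10,1)·!9 = 10·133496 = 1334960
  i=2: C(10,2)·!8 = 45·14833 = 667485
Total = 3337406.

3337406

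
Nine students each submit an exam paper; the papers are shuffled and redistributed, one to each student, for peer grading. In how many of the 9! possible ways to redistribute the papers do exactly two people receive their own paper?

Choose which 2 of the 9 are fixed: C(9,2) = 36.
The other 7 form a derangement: !7 = 1854.
Total: 36 × 1854 = 66744.

66744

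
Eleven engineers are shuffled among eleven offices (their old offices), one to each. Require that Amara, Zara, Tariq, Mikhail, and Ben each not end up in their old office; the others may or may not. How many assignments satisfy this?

Inclusion-exclusion on the 5 forbidden self-matches:
Σ_{j=0}^{5} (-1)^j C(5,j)(11-j)!
= C(5,0)·11! - C(5,1)·10! + C(5,2)·9! - C(5,3)·8! + C(5,4)·7! - C(5,5)·6!
= 39916800 - 18144000 + 3628800 - 403200 + 25200 - 720
= 25022880

25022880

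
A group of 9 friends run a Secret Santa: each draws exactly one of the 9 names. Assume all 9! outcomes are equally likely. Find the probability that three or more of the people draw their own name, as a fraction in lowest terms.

29143/362880

Favorable outcomes: Σ_{i≥3} C(9,i)·!(9-i) = 84·265 + 126·44 + 126·9 + 84·2 + 36·1 + 9·0 + 1·1 = 29143.
Total outcomes: 9! = 362880.
Probability = 29143/362880 = 29143/362880.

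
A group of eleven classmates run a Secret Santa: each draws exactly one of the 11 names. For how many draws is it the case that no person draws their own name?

Recurrence: !11 = 10·(!10 + !9).
!11 = 10·(1334961 + 133496) = 10·1468457 = 14684570

14684570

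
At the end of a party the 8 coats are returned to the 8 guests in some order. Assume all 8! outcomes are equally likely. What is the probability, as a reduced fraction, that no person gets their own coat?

Favorable outcomes: !8 = 14833.
Total outcomes: 8! = 40320.
Probability = 14833/40320 = 2119/5760.

2119/5760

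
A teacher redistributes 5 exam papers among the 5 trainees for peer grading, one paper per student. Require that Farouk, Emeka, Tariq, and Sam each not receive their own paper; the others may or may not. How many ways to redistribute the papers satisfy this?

53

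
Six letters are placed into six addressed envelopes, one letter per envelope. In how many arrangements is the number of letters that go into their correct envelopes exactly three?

Pick the 3 fixed positions: C(6,3) = 20 ways.
The remaining 3 must be deranged: !3 = 2.
Total: 20 × 2 = 40.

40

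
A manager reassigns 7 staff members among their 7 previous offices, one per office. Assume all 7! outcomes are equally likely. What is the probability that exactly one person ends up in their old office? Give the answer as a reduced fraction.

53/144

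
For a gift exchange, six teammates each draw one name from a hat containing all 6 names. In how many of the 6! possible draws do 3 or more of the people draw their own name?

Sum C(6,i)·!(6-i) for i = 3..6:
  i=3: C(6,3)·!3 = 20·2 = 40
  i=4: C(6,4)·!2 = 15·1 = 15
  i=5: C(6,5)·!1 = 6·0 = 0
  i=6: C(6,6)·!0 = 1·1 = 1
Total = 56.

56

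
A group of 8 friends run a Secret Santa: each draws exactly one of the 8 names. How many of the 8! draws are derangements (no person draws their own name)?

14833

The number of derangements of 8 is !8 = Σ_{k=0}^{8} (-1)^k·8!/k!
= 8! - 8!/1! + 8!/2! - 8!/3! + 8!/4! - 8!/5! + 8!/6! - 8!/7! + 8!/8!
= 40320 - 40320 + 20160 - 6720 + 1680 - 336 + 56 - 8 + 1
= 14833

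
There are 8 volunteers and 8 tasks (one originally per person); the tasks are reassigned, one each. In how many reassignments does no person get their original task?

14833

The number of derangements of 8 is !8 = Σ_{k=0}^{8} (-1)^k·8!/k!
= 8! - 8!/1! + 8!/2! - 8!/3! + 8!/4! - 8!/5! + 8!/6! - 8!/7! + 8!/8!
= 40320 - 40320 + 20160 - 6720 + 1680 - 336 + 56 - 8 + 1
= 14833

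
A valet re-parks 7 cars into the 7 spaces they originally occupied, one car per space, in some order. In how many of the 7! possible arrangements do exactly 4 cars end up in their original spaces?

Pick the 4 fixed positions: C(7,4) = 35 ways.
The remaining 3 must be deranged: !3 = 2.
Total: 35 × 2 = 70.

70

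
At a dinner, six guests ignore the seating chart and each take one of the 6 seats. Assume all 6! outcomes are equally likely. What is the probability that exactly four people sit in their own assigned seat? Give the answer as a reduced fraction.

1/48

Favorable outcomes: C(6,4)·!2 = 15·1 = 15.
Total outcomes: 6! = 720.
Probability = 15/720 = 1/48.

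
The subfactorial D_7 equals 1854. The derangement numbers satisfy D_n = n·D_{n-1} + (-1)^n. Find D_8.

D_8 = 8·1854 + 1 = 14833.

14833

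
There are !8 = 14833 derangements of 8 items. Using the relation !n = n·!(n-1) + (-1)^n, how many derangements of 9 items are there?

!9 = 9·14833 - 1 = 133496.

133496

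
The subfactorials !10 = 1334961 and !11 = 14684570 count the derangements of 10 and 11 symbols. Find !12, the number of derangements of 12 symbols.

176214841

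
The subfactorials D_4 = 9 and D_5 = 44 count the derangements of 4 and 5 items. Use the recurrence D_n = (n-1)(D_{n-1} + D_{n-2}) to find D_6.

265

D_6 = (6-1)·(D_5 + D_4) = 5·(44 + 9) = 5·53 = 265.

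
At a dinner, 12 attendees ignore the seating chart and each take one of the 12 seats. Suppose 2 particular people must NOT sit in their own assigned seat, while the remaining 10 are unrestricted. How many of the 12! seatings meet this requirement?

Inclusion-exclusion on the 2 forbidden self-matches:
Σ_{j=0}^{2} (-1)^j C(2,j)(12-j)!
= C(2,0)·12! - C(2,1)·11! + C(2,2)·10!
= 479001600 - 79833600 + 3628800
= 402796800

402796800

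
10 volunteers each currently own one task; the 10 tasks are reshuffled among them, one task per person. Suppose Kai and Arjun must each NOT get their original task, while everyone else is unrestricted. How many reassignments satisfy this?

2943360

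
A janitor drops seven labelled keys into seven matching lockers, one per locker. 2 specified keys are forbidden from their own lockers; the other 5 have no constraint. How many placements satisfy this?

3720

Inclusion-exclusion on the 2 forbidden self-matches:
Σ_{j=0}^{2} (-1)^j C(2,j)(7-j)!
= C(2,0)·7! - C(2,1)·6! + C(2,2)·5!
= 5040 - 1440 + 120
= 3720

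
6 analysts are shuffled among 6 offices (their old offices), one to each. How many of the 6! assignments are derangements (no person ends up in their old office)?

Recurrence: !6 = 6·!5 + (-1)^6.
!6 = 6·44 + 1 = 265

265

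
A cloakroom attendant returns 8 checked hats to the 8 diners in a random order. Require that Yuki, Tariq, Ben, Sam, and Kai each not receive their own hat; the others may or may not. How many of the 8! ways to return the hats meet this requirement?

21234

Let A_j be the event that the j-th constrained one is fixed. By inclusion-exclusion over the 5 events:
Σ_{j=0}^{5} (-1)^j C(5,j)(8-j)!
= C(5,0)·8! - C(5,1)·7! + C(5,2)·6! - C(5,3)·5! + C(5,4)·4! - C(5,5)·3!
= 40320 - 25200 + 7200 - 1200 + 120 - 6
= 21234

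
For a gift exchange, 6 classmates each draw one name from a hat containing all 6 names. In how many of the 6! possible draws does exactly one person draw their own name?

Choose which one of the 6 is fixed: C(6,1) = 6.
The other 5 form a derangement: !5 = 44.
Total: 6 × 44 = 264.

264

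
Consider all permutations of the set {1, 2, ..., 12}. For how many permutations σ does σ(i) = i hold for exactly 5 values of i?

1468368

Pick the 5 fixed positions: C(12,5) = 792 ways.
The other 7 form a derangement: !7 = 1854.
Total: 792 × 1854 = 1468368.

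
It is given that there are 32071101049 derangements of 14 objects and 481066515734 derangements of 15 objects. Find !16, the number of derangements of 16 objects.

!16 = (16-1)·(!15 + !14) = 15·(481066515734 + 32071101049) = 15·513137616783 = 7697064251745.

7697064251745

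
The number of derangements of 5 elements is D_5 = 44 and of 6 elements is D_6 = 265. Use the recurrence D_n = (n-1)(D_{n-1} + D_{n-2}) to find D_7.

1854

D_7 = (7-1)·(D_6 + D_5) = 6·(265 + 44) = 6·309 = 1854.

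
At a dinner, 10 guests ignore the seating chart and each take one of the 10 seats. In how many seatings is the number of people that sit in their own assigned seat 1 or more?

Sum C(10,i)·!(10-i) for i = 1..10:
  i=1: C(10,1)·!9 = 10·133496 = 1334960
  i=2: C(10,2)·!8 = 45·14833 = 667485
  i=3: C(10,3)·!7 = 120·1854 = 222480
  i=4: C(10,4)·!6 = 210·265 = 55650
  i=5: C(10,5)·!5 = 252·44 = 11088
  i=6: C(10,6)·!4 = 210·9 = 1890
  i=7: C(10,7)·!3 = 120·2 = 240
  i=8: C(10,8)·!2 = 45·1 = 45
  i=9: C(10,9)·!1 = 10·0 = 0
  i=10: C(10,10)·!0 = 1·1 = 1
Total = 2293839.

2293839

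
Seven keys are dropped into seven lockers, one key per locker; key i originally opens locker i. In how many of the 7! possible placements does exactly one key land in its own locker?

1855

Pick the single fixed position: C(7,1) = 7 ways.
The other 6 form a derangement: !6 = 265.
Total: 7 × 265 = 1855.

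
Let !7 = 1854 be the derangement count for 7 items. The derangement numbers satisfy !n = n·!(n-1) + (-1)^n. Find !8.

14833

!8 = 8·1854 + 1 = 14833.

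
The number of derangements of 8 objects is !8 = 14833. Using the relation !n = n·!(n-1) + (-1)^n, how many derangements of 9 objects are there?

133496

!9 = 9·14833 - 1 = 133496.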